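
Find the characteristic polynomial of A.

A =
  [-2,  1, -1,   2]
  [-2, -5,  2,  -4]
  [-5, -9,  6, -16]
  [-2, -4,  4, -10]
x^4 + 11*x^3 + 45*x^2 + 81*x + 54

Expanding det(x·I − A) (e.g. by cofactor expansion or by noting that A is similar to its Jordan form J, which has the same characteristic polynomial as A) gives
  χ_A(x) = x^4 + 11*x^3 + 45*x^2 + 81*x + 54
which factors as (x + 2)*(x + 3)^3. The eigenvalues (with algebraic multiplicities) are λ = -3 with multiplicity 3, λ = -2 with multiplicity 1.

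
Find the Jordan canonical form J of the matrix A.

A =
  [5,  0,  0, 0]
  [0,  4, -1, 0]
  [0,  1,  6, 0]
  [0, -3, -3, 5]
J_2(5) ⊕ J_1(5) ⊕ J_1(5)

The characteristic polynomial is
  det(x·I − A) = x^4 - 20*x^3 + 150*x^2 - 500*x + 625 = (x - 5)^4

Eigenvalues and multiplicities (the geometric multiplicity of λ is n − rank(A − λI), which equals the number of Jordan blocks for λ):
  λ = 5: algebraic multiplicity = 4, geometric multiplicity = 3

Determining the block sizes for each eigenvalue:
  λ = 5: 3 blocks summing to 4 forces exactly one block of size 2 and the rest size 1 → block sizes [2, 1, 1]

Assembling the blocks gives a Jordan form
J =
  [5, 1, 0, 0]
  [0, 5, 0, 0]
  [0, 0, 5, 0]
  [0, 0, 0, 5]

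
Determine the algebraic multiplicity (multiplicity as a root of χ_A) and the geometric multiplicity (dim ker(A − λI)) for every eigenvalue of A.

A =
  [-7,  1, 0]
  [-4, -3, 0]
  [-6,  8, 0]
λ = -5: alg = 2, geom = 1; λ = 0: alg = 1, geom = 1

Step 1 — factor the characteristic polynomial to read off the algebraic multiplicities:
  χ_A(x) = x*(x + 5)^2

Step 2 — compute geometric multiplicities via the rank-nullity identity g(λ) = n − rank(A − λI):
  rank(A − (-5)·I) = 2, so dim ker(A − (-5)·I) = n − 2 = 1
  rank(A − (0)·I) = 2, so dim ker(A − (0)·I) = n − 2 = 1

Summary:
  λ = -5: algebraic multiplicity = 2, geometric multiplicity = 1
  λ = 0: algebraic multiplicity = 1, geometric multiplicity = 1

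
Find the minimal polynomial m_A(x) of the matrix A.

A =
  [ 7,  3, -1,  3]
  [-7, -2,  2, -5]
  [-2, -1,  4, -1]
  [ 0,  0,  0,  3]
x^3 - 9*x^2 + 27*x - 27

The characteristic polynomial is χ_A(x) = (x - 3)^4, so the eigenvalues are known. The minimal polynomial is
  m_A(x) = Π_λ (x − λ)^{k_λ}
where k_λ is the size of the *largest* Jordan block for λ (equivalently, the smallest k with (A − λI)^k v = 0 for every generalised eigenvector v of λ).

  λ = 3: largest Jordan block has size 3, contributing (x − 3)^3

So m_A(x) = (x - 3)^3 = x^3 - 9*x^2 + 27*x - 27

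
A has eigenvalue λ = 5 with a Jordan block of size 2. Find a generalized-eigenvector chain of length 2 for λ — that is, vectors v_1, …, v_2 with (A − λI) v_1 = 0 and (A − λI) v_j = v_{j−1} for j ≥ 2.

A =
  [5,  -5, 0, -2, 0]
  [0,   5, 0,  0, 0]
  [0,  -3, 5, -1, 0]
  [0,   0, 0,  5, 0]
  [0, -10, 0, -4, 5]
A Jordan chain for λ = 5 of length 2:
v_1 = (-5, 0, -3, 0, -10)ᵀ
v_2 = (0, 1, 0, 0, 0)ᵀ

Let N = A − (5)·I. We want v_2 with N^2 v_2 = 0 but N^1 v_2 ≠ 0; then v_{j-1} := N · v_j for j = 2, …, 2.

Pick v_2 = (0, 1, 0, 0, 0)ᵀ.
Then v_1 = N · v_2 = (-5, 0, -3, 0, -10)ᵀ.

Sanity check: (A − (5)·I) v_1 = (0, 0, 0, 0, 0)ᵀ = 0. ✓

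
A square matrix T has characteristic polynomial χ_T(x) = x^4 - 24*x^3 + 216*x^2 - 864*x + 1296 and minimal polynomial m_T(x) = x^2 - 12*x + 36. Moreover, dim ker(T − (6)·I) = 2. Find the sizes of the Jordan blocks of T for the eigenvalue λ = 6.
Block sizes for λ = 6: [2, 2]

Step 1 — from the characteristic polynomial, algebraic multiplicity of λ = 6 is 4. From dim ker(T − (6)·I) = 2, there are exactly 2 Jordan blocks for λ = 6.
Step 2 — from the minimal polynomial, the factor (x − 6)^2 tells us the largest block for λ = 6 has size 2.
Step 3 — with total size 4, 2 blocks, and largest block 2, the block sizes (in nonincreasing order) are [2, 2].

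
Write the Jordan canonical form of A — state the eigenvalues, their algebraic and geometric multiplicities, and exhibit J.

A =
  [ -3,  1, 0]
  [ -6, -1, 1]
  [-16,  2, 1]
J_3(-1)

The characteristic polynomial is
  det(x·I − A) = x^3 + 3*x^2 + 3*x + 1 = (x + 1)^3

Eigenvalues and multiplicities (the geometric multiplicity of λ is n − rank(A − λI), which equals the number of Jordan blocks for λ):
  λ = -1: algebraic multiplicity = 3, geometric multiplicity = 1

Determining the block sizes for each eigenvalue:
  λ = -1: one block (gm = 1), so the single block has size am = 3 → block sizes [3]

Assembling the blocks gives a Jordan form
J =
  [-1,  1,  0]
  [ 0, -1,  1]
  [ 0,  0, -1]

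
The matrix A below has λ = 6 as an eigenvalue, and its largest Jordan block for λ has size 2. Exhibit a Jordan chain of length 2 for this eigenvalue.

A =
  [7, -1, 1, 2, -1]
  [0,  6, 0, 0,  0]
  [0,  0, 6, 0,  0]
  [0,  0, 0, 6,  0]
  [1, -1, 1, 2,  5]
A Jordan chain for λ = 6 of length 2:
v_1 = (1, 0, 0, 0, 1)ᵀ
v_2 = (1, 0, 0, 0, 0)ᵀ

Let N = A − (6)·I. We want v_2 with N^2 v_2 = 0 but N^1 v_2 ≠ 0; then v_{j-1} := N · v_j for j = 2, …, 2.

Pick v_2 = (1, 0, 0, 0, 0)ᵀ.
Then v_1 = N · v_2 = (1, 0, 0, 0, 1)ᵀ.

Sanity check: (A − (6)·I) v_1 = (0, 0, 0, 0, 0)ᵀ = 0. ✓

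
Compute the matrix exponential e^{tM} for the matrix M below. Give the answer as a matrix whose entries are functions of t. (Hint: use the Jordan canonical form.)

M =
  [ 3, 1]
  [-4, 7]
e^{tM} =
  [-2*t*exp(5*t) + exp(5*t), t*exp(5*t)]
  [-4*t*exp(5*t), 2*t*exp(5*t) + exp(5*t)]

Strategy: write M = P · J · P⁻¹ where J is a Jordan canonical form, so e^{tM} = P · e^{tJ} · P⁻¹, and e^{tJ} can be computed block-by-block.

M has Jordan form
J =
  [5, 1]
  [0, 5]
(up to reordering of blocks).

Per-block formulas:
  For a 2×2 Jordan block J_2(5): exp(t · J_2(5)) = e^(5t)·(I + t·N), where N is the 2×2 nilpotent shift.

After assembling e^{tJ} and conjugating by P, we get:

e^{tM} =
  [-2*t*exp(5*t) + exp(5*t), t*exp(5*t)]
  [-4*t*exp(5*t), 2*t*exp(5*t) + exp(5*t)]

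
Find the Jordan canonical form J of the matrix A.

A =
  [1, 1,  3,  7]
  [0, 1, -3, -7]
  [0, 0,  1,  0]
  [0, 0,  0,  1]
J_3(1) ⊕ J_1(1)

The characteristic polynomial is
  det(x·I − A) = x^4 - 4*x^3 + 6*x^2 - 4*x + 1 = (x - 1)^4

Eigenvalues and multiplicities (the geometric multiplicity of λ is n − rank(A − λI), which equals the number of Jordan blocks for λ):
  λ = 1: algebraic multiplicity = 4, geometric multiplicity = 2

Determining the block sizes for each eigenvalue:
  λ = 1: with am = 4 and gm = 2, the partition is not yet determined (e.g. several partitions of 4 into 2 parts exist). Let N = A − (1)·I. Computing rank(N^1) = 2, rank(N^2) = 1, rank(N^3) = 0; the number of blocks of size ≥ j is rank(N^{j−1}) − rank(N^j), giving [2, 1, 1]. So we have 1 block(s) of size 3, 1 block(s) of size 1 → block sizes [3, 1]

Assembling the blocks gives a Jordan form
J =
  [1, 1, 0, 0]
  [0, 1, 1, 0]
  [0, 0, 1, 0]
  [0, 0, 0, 1]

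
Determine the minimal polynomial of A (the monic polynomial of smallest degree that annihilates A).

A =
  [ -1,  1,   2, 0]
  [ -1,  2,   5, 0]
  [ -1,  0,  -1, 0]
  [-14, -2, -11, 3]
x^4 - 3*x^3

The characteristic polynomial is χ_A(x) = x^3*(x - 3), so the eigenvalues are known. The minimal polynomial is
  m_A(x) = Π_λ (x − λ)^{k_λ}
where k_λ is the size of the *largest* Jordan block for λ (equivalently, the smallest k with (A − λI)^k v = 0 for every generalised eigenvector v of λ).

  λ = 0: largest Jordan block has size 3, contributing (x − 0)^3
  λ = 3: largest Jordan block has size 1, contributing (x − 3)

So m_A(x) = x^3*(x - 3) = x^4 - 3*x^3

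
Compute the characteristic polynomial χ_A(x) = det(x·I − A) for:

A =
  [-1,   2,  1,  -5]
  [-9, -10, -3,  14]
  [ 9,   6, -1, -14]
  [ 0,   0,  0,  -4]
x^4 + 16*x^3 + 96*x^2 + 256*x + 256

Expanding det(x·I − A) (e.g. by cofactor expansion or by noting that A is similar to its Jordan form J, which has the same characteristic polynomial as A) gives
  χ_A(x) = x^4 + 16*x^3 + 96*x^2 + 256*x + 256
which factors as (x + 4)^4. The eigenvalues (with algebraic multiplicities) are λ = -4 with multiplicity 4.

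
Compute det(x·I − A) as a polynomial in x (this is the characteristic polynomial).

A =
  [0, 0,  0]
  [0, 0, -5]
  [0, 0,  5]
x^3 - 5*x^2

Expanding det(x·I − A) (e.g. by cofactor expansion or by noting that A is similar to its Jordan form J, which has the same characteristic polynomial as A) gives
  χ_A(x) = x^3 - 5*x^2
which factors as x^2*(x - 5). The eigenvalues (with algebraic multiplicities) are λ = 0 with multiplicity 2, λ = 5 with multiplicity 1.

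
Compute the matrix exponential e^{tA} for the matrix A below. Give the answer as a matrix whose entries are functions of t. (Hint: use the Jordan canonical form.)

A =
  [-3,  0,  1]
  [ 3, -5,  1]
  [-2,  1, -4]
e^{tA} =
  [-t^2*exp(-4*t)/2 + t*exp(-4*t) + exp(-4*t), t^2*exp(-4*t)/2, t^2*exp(-4*t)/2 + t*exp(-4*t)]
  [-t^2*exp(-4*t) + 3*t*exp(-4*t), t^2*exp(-4*t) - t*exp(-4*t) + exp(-4*t), t^2*exp(-4*t) + t*exp(-4*t)]
  [t^2*exp(-4*t)/2 - 2*t*exp(-4*t), -t^2*exp(-4*t)/2 + t*exp(-4*t), -t^2*exp(-4*t)/2 + exp(-4*t)]

Strategy: write A = P · J · P⁻¹ where J is a Jordan canonical form, so e^{tA} = P · e^{tJ} · P⁻¹, and e^{tJ} can be computed block-by-block.

A has Jordan form
J =
  [-4,  1,  0]
  [ 0, -4,  1]
  [ 0,  0, -4]
(up to reordering of blocks).

Per-block formulas:
  For a 3×3 Jordan block J_3(-4): exp(t · J_3(-4)) = e^(-4t)·(I + t·N + (t^2/2)·N^2), where N is the 3×3 nilpotent shift.

After assembling e^{tJ} and conjugating by P, we get:

e^{tA} =
  [-t^2*exp(-4*t)/2 + t*exp(-4*t) + exp(-4*t), t^2*exp(-4*t)/2, t^2*exp(-4*t)/2 + t*exp(-4*t)]
  [-t^2*exp(-4*t) + 3*t*exp(-4*t), t^2*exp(-4*t) - t*exp(-4*t) + exp(-4*t), t^2*exp(-4*t) + t*exp(-4*t)]
  [t^2*exp(-4*t)/2 - 2*t*exp(-4*t), -t^2*exp(-4*t)/2 + t*exp(-4*t), -t^2*exp(-4*t)/2 + exp(-4*t)]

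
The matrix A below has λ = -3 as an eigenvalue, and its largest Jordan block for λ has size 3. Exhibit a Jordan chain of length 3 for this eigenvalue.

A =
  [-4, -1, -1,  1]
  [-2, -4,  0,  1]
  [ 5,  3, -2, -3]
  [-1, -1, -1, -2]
A Jordan chain for λ = -3 of length 3:
v_1 = (-3, 3, -3, -3)ᵀ
v_2 = (-1, -2, 5, -1)ᵀ
v_3 = (1, 0, 0, 0)ᵀ

Let N = A − (-3)·I. We want v_3 with N^3 v_3 = 0 but N^2 v_3 ≠ 0; then v_{j-1} := N · v_j for j = 3, …, 2.

Pick v_3 = (1, 0, 0, 0)ᵀ.
Then v_2 = N · v_3 = (-1, -2, 5, -1)ᵀ.
Then v_1 = N · v_2 = (-3, 3, -3, -3)ᵀ.

Sanity check: (A − (-3)·I) v_1 = (0, 0, 0, 0)ᵀ = 0. ✓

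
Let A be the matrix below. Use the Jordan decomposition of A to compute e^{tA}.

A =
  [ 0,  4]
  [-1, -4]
e^{tA} =
  [2*t*exp(-2*t) + exp(-2*t), 4*t*exp(-2*t)]
  [-t*exp(-2*t), -2*t*exp(-2*t) + exp(-2*t)]

Strategy: write A = P · J · P⁻¹ where J is a Jordan canonical form, so e^{tA} = P · e^{tJ} · P⁻¹, and e^{tJ} can be computed block-by-block.

A has Jordan form
J =
  [-2,  1]
  [ 0, -2]
(up to reordering of blocks).

Per-block formulas:
  For a 2×2 Jordan block J_2(-2): exp(t · J_2(-2)) = e^(-2t)·(I + t·N), where N is the 2×2 nilpotent shift.

After assembling e^{tJ} and conjugating by P, we get:

e^{tA} =
  [2*t*exp(-2*t) + exp(-2*t), 4*t*exp(-2*t)]
  [-t*exp(-2*t), -2*t*exp(-2*t) + exp(-2*t)]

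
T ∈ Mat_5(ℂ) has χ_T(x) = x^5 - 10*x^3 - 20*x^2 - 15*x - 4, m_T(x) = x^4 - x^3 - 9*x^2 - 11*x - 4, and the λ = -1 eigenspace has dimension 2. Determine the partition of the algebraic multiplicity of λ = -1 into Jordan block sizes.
Block sizes for λ = -1: [3, 1]

Step 1 — from the characteristic polynomial, algebraic multiplicity of λ = -1 is 4. From dim ker(T − (-1)·I) = 2, there are exactly 2 Jordan blocks for λ = -1.
Step 2 — from the minimal polynomial, the factor (x + 1)^3 tells us the largest block for λ = -1 has size 3.
Step 3 — with total size 4, 2 blocks, and largest block 3, the block sizes (in nonincreasing order) are [3, 1].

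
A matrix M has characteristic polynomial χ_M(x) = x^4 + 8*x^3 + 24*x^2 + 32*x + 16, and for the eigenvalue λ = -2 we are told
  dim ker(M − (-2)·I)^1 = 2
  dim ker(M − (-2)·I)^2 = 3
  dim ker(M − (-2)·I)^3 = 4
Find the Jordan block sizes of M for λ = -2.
Block sizes for λ = -2: [3, 1]

From the dimensions of kernels of powers, the number of Jordan blocks of size at least j is d_j − d_{j−1} where d_j = dim ker(N^j) (with d_0 = 0). Computing the differences gives [2, 1, 1].
The number of blocks of size exactly k is (#blocks of size ≥ k) − (#blocks of size ≥ k + 1), so the partition is: 1 block(s) of size 1, 1 block(s) of size 3.
In nonincreasing order the block sizes are [3, 1].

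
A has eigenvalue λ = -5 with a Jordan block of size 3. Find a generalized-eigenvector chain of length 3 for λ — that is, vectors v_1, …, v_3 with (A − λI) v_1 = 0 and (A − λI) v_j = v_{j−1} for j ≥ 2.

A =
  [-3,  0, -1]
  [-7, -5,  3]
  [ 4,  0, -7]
A Jordan chain for λ = -5 of length 3:
v_1 = (0, -2, 0)ᵀ
v_2 = (2, -7, 4)ᵀ
v_3 = (1, 0, 0)ᵀ

Let N = A − (-5)·I. We want v_3 with N^3 v_3 = 0 but N^2 v_3 ≠ 0; then v_{j-1} := N · v_j for j = 3, …, 2.

Pick v_3 = (1, 0, 0)ᵀ.
Then v_2 = N · v_3 = (2, -7, 4)ᵀ.
Then v_1 = N · v_2 = (0, -2, 0)ᵀ.

Sanity check: (A − (-5)·I) v_1 = (0, 0, 0)ᵀ = 0. ✓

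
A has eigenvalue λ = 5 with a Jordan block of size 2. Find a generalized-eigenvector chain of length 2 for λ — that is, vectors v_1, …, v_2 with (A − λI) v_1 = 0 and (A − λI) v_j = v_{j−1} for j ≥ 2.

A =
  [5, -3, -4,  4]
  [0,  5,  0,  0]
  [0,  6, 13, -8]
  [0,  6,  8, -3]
A Jordan chain for λ = 5 of length 2:
v_1 = (-3, 0, 6, 6)ᵀ
v_2 = (0, 1, 0, 0)ᵀ

Let N = A − (5)·I. We want v_2 with N^2 v_2 = 0 but N^1 v_2 ≠ 0; then v_{j-1} := N · v_j for j = 2, …, 2.

Pick v_2 = (0, 1, 0, 0)ᵀ.
Then v_1 = N · v_2 = (-3, 0, 6, 6)ᵀ.

Sanity check: (A − (5)·I) v_1 = (0, 0, 0, 0)ᵀ = 0. ✓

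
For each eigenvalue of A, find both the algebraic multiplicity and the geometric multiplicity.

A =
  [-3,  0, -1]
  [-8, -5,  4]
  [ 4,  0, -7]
λ = -5: alg = 3, geom = 2

Step 1 — factor the characteristic polynomial to read off the algebraic multiplicities:
  χ_A(x) = (x + 5)^3

Step 2 — compute geometric multiplicities via the rank-nullity identity g(λ) = n − rank(A − λI):
  rank(A − (-5)·I) = 1, so dim ker(A − (-5)·I) = n − 1 = 2

Summary:
  λ = -5: algebraic multiplicity = 3, geometric multiplicity = 2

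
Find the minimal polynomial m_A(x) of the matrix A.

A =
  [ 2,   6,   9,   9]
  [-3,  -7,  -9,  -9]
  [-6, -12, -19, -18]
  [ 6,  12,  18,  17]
x^2 + 5*x + 4

The characteristic polynomial is χ_A(x) = (x + 1)^3*(x + 4), so the eigenvalues are known. The minimal polynomial is
  m_A(x) = Π_λ (x − λ)^{k_λ}
where k_λ is the size of the *largest* Jordan block for λ (equivalently, the smallest k with (A − λI)^k v = 0 for every generalised eigenvector v of λ).

  λ = -4: largest Jordan block has size 1, contributing (x + 4)
  λ = -1: largest Jordan block has size 1, contributing (x + 1)

So m_A(x) = (x + 1)*(x + 4) = x^2 + 5*x + 4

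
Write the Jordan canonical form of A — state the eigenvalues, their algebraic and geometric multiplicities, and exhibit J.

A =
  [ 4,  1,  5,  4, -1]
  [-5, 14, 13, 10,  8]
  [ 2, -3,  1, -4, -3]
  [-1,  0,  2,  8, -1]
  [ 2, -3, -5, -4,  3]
J_3(6) ⊕ J_2(6)

The characteristic polynomial is
  det(x·I − A) = x^5 - 30*x^4 + 360*x^3 - 2160*x^2 + 6480*x - 7776 = (x - 6)^5

Eigenvalues and multiplicities (the geometric multiplicity of λ is n − rank(A − λI), which equals the number of Jordan blocks for λ):
  λ = 6: algebraic multiplicity = 5, geometric multiplicity = 2

Determining the block sizes for each eigenvalue:
  λ = 6: with am = 5 and gm = 2, the partition is not yet determined (e.g. several partitions of 5 into 2 parts exist). Let N = A − (6)·I. Computing rank(N^1) = 3, rank(N^2) = 1, rank(N^3) = 0; the number of blocks of size ≥ j is rank(N^{j−1}) − rank(N^j), giving [2, 2, 1]. So we have 1 block(s) of size 3, 1 block(s) of size 2 → block sizes [3, 2]

Assembling the blocks gives a Jordan form
J =
  [6, 1, 0, 0, 0]
  [0, 6, 1, 0, 0]
  [0, 0, 6, 0, 0]
  [0, 0, 0, 6, 1]
  [0, 0, 0, 0, 6]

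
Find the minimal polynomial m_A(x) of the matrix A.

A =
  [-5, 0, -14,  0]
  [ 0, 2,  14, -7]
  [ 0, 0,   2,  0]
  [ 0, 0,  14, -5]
x^2 + 3*x - 10

The characteristic polynomial is χ_A(x) = (x - 2)^2*(x + 5)^2, so the eigenvalues are known. The minimal polynomial is
  m_A(x) = Π_λ (x − λ)^{k_λ}
where k_λ is the size of the *largest* Jordan block for λ (equivalently, the smallest k with (A − λI)^k v = 0 for every generalised eigenvector v of λ).

  λ = -5: largest Jordan block has size 1, contributing (x + 5)
  λ = 2: largest Jordan block has size 1, contributing (x − 2)

So m_A(x) = (x - 2)*(x + 5) = x^2 + 3*x - 10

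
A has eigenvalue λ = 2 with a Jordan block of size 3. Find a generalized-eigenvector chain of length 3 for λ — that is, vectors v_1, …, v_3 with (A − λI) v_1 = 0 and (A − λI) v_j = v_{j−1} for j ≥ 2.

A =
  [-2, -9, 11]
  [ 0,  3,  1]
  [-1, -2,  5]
A Jordan chain for λ = 2 of length 3:
v_1 = (5, -1, 1)ᵀ
v_2 = (-4, 0, -1)ᵀ
v_3 = (1, 0, 0)ᵀ

Let N = A − (2)·I. We want v_3 with N^3 v_3 = 0 but N^2 v_3 ≠ 0; then v_{j-1} := N · v_j for j = 3, …, 2.

Pick v_3 = (1, 0, 0)ᵀ.
Then v_2 = N · v_3 = (-4, 0, -1)ᵀ.
Then v_1 = N · v_2 = (5, -1, 1)ᵀ.

Sanity check: (A − (2)·I) v_1 = (0, 0, 0)ᵀ = 0. ✓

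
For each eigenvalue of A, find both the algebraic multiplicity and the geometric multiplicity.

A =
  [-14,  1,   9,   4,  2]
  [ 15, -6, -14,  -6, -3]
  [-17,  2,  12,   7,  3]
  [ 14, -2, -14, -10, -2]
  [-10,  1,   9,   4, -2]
λ = -4: alg = 5, geom = 2

Step 1 — factor the characteristic polynomial to read off the algebraic multiplicities:
  χ_A(x) = (x + 4)^5

Step 2 — compute geometric multiplicities via the rank-nullity identity g(λ) = n − rank(A − λI):
  rank(A − (-4)·I) = 3, so dim ker(A − (-4)·I) = n − 3 = 2

Summary:
  λ = -4: algebraic multiplicity = 5, geometric multiplicity = 2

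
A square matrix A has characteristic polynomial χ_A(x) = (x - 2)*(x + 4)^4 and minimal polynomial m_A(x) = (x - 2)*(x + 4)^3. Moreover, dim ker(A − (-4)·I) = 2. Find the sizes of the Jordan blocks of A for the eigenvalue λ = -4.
Block sizes for λ = -4: [3, 1]

Step 1 — from the characteristic polynomial, algebraic multiplicity of λ = -4 is 4. From dim ker(A − (-4)·I) = 2, there are exactly 2 Jordan blocks for λ = -4.
Step 2 — from the minimal polynomial, the factor (x + 4)^3 tells us the largest block for λ = -4 has size 3.
Step 3 — with total size 4, 2 blocks, and largest block 3, the block sizes (in nonincreasing order) are [3, 1].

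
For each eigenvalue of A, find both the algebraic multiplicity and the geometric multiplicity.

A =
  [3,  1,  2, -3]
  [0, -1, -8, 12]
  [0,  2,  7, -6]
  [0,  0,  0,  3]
λ = 3: alg = 4, geom = 3

Step 1 — factor the characteristic polynomial to read off the algebraic multiplicities:
  χ_A(x) = (x - 3)^4

Step 2 — compute geometric multiplicities via the rank-nullity identity g(λ) = n − rank(A − λI):
  rank(A − (3)·I) = 1, so dim ker(A − (3)·I) = n − 1 = 3

Summary:
  λ = 3: algebraic multiplicity = 4, geometric multiplicity = 3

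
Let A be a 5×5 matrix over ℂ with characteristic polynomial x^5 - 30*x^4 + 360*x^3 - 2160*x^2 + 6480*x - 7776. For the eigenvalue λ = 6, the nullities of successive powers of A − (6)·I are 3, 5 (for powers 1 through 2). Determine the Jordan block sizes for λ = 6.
Block sizes for λ = 6: [2, 2, 1]

From the dimensions of kernels of powers, the number of Jordan blocks of size at least j is d_j − d_{j−1} where d_j = dim ker(N^j) (with d_0 = 0). Computing the differences gives [3, 2].
The number of blocks of size exactly k is (#blocks of size ≥ k) − (#blocks of size ≥ k + 1), so the partition is: 1 block(s) of size 1, 2 block(s) of size 2.
In nonincreasing order the block sizes are [2, 2, 1].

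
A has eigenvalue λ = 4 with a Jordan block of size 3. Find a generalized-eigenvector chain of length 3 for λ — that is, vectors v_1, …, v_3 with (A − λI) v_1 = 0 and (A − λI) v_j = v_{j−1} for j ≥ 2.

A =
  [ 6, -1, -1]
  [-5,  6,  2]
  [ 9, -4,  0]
A Jordan chain for λ = 4 of length 3:
v_1 = (0, -2, 2)ᵀ
v_2 = (2, -5, 9)ᵀ
v_3 = (1, 0, 0)ᵀ

Let N = A − (4)·I. We want v_3 with N^3 v_3 = 0 but N^2 v_3 ≠ 0; then v_{j-1} := N · v_j for j = 3, …, 2.

Pick v_3 = (1, 0, 0)ᵀ.
Then v_2 = N · v_3 = (2, -5, 9)ᵀ.
Then v_1 = N · v_2 = (0, -2, 2)ᵀ.

Sanity check: (A − (4)·I) v_1 = (0, 0, 0)ᵀ = 0. ✓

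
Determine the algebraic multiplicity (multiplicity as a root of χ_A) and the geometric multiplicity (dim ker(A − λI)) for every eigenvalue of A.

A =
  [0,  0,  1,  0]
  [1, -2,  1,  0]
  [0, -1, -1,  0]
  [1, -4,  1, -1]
λ = -1: alg = 4, geom = 2

Step 1 — factor the characteristic polynomial to read off the algebraic multiplicities:
  χ_A(x) = (x + 1)^4

Step 2 — compute geometric multiplicities via the rank-nullity identity g(λ) = n − rank(A − λI):
  rank(A − (-1)·I) = 2, so dim ker(A − (-1)·I) = n − 2 = 2

Summary:
  λ = -1: algebraic multiplicity = 4, geometric multiplicity = 2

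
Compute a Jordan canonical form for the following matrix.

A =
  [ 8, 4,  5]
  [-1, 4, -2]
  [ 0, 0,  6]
J_3(6)

The characteristic polynomial is
  det(x·I − A) = x^3 - 18*x^2 + 108*x - 216 = (x - 6)^3

Eigenvalues and multiplicities (the geometric multiplicity of λ is n − rank(A − λI), which equals the number of Jordan blocks for λ):
  λ = 6: algebraic multiplicity = 3, geometric multiplicity = 1

Determining the block sizes for each eigenvalue:
  λ = 6: one block (gm = 1), so the single block has size am = 3 → block sizes [3]

Assembling the blocks gives a Jordan form
J =
  [6, 1, 0]
  [0, 6, 1]
  [0, 0, 6]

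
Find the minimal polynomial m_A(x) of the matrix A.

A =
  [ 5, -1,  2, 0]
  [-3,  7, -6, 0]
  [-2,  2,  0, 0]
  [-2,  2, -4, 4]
x^2 - 8*x + 16

The characteristic polynomial is χ_A(x) = (x - 4)^4, so the eigenvalues are known. The minimal polynomial is
  m_A(x) = Π_λ (x − λ)^{k_λ}
where k_λ is the size of the *largest* Jordan block for λ (equivalently, the smallest k with (A − λI)^k v = 0 for every generalised eigenvector v of λ).

  λ = 4: largest Jordan block has size 2, contributing (x − 4)^2

So m_A(x) = (x - 4)^2 = x^2 - 8*x + 16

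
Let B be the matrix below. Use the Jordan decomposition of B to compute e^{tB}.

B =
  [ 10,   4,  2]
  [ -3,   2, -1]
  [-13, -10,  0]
e^{tB} =
  [-t^2*exp(4*t) + 6*t*exp(4*t) + exp(4*t), -2*t^2*exp(4*t) + 4*t*exp(4*t), 2*t*exp(4*t)]
  [t^2*exp(4*t)/2 - 3*t*exp(4*t), t^2*exp(4*t) - 2*t*exp(4*t) + exp(4*t), -t*exp(4*t)]
  [2*t^2*exp(4*t) - 13*t*exp(4*t), 4*t^2*exp(4*t) - 10*t*exp(4*t), -4*t*exp(4*t) + exp(4*t)]

Strategy: write B = P · J · P⁻¹ where J is a Jordan canonical form, so e^{tB} = P · e^{tJ} · P⁻¹, and e^{tJ} can be computed block-by-block.

B has Jordan form
J =
  [4, 1, 0]
  [0, 4, 1]
  [0, 0, 4]
(up to reordering of blocks).

Per-block formulas:
  For a 3×3 Jordan block J_3(4): exp(t · J_3(4)) = e^(4t)·(I + t·N + (t^2/2)·N^2), where N is the 3×3 nilpotent shift.

After assembling e^{tJ} and conjugating by P, we get:

e^{tB} =
  [-t^2*exp(4*t) + 6*t*exp(4*t) + exp(4*t), -2*t^2*exp(4*t) + 4*t*exp(4*t), 2*t*exp(4*t)]
  [t^2*exp(4*t)/2 - 3*t*exp(4*t), t^2*exp(4*t) - 2*t*exp(4*t) + exp(4*t), -t*exp(4*t)]
  [2*t^2*exp(4*t) - 13*t*exp(4*t), 4*t^2*exp(4*t) - 10*t*exp(4*t), -4*t*exp(4*t) + exp(4*t)]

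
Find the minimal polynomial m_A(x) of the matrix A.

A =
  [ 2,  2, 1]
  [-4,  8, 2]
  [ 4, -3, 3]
x^3 - 13*x^2 + 56*x - 80

The characteristic polynomial is χ_A(x) = (x - 5)*(x - 4)^2, so the eigenvalues are known. The minimal polynomial is
  m_A(x) = Π_λ (x − λ)^{k_λ}
where k_λ is the size of the *largest* Jordan block for λ (equivalently, the smallest k with (A − λI)^k v = 0 for every generalised eigenvector v of λ).

  λ = 4: largest Jordan block has size 2, contributing (x − 4)^2
  λ = 5: largest Jordan block has size 1, contributing (x − 5)

So m_A(x) = (x - 5)*(x - 4)^2 = x^3 - 13*x^2 + 56*x - 80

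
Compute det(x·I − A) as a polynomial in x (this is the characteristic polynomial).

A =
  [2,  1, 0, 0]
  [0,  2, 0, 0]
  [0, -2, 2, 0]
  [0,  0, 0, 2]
x^4 - 8*x^3 + 24*x^2 - 32*x + 16

Expanding det(x·I − A) (e.g. by cofactor expansion or by noting that A is similar to its Jordan form J, which has the same characteristic polynomial as A) gives
  χ_A(x) = x^4 - 8*x^3 + 24*x^2 - 32*x + 16
which factors as (x - 2)^4. The eigenvalues (with algebraic multiplicities) are λ = 2 with multiplicity 4.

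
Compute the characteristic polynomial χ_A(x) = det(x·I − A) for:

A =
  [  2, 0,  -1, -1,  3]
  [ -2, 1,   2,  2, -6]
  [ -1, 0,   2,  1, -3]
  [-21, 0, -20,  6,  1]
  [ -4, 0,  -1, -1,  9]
x^5 - 20*x^4 + 145*x^3 - 450*x^2 + 540*x - 216

Expanding det(x·I − A) (e.g. by cofactor expansion or by noting that A is similar to its Jordan form J, which has the same characteristic polynomial as A) gives
  χ_A(x) = x^5 - 20*x^4 + 145*x^3 - 450*x^2 + 540*x - 216
which factors as (x - 6)^3*(x - 1)^2. The eigenvalues (with algebraic multiplicities) are λ = 1 with multiplicity 2, λ = 6 with multiplicity 3.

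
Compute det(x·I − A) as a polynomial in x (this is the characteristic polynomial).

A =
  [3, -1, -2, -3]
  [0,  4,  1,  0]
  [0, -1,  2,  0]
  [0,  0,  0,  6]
x^4 - 15*x^3 + 81*x^2 - 189*x + 162

Expanding det(x·I − A) (e.g. by cofactor expansion or by noting that A is similar to its Jordan form J, which has the same characteristic polynomial as A) gives
  χ_A(x) = x^4 - 15*x^3 + 81*x^2 - 189*x + 162
which factors as (x - 6)*(x - 3)^3. The eigenvalues (with algebraic multiplicities) are λ = 3 with multiplicity 3, λ = 6 with multiplicity 1.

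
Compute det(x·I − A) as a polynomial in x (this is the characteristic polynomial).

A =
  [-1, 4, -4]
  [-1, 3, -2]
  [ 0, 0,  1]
x^3 - 3*x^2 + 3*x - 1

Expanding det(x·I − A) (e.g. by cofactor expansion or by noting that A is similar to its Jordan form J, which has the same characteristic polynomial as A) gives
  χ_A(x) = x^3 - 3*x^2 + 3*x - 1
which factors as (x - 1)^3. The eigenvalues (with algebraic multiplicities) are λ = 1 with multiplicity 3.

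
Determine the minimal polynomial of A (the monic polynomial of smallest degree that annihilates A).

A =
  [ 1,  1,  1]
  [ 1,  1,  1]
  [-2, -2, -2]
x^2

The characteristic polynomial is χ_A(x) = x^3, so the eigenvalues are known. The minimal polynomial is
  m_A(x) = Π_λ (x − λ)^{k_λ}
where k_λ is the size of the *largest* Jordan block for λ (equivalently, the smallest k with (A − λI)^k v = 0 for every generalised eigenvector v of λ).

  λ = 0: largest Jordan block has size 2, contributing (x − 0)^2

So m_A(x) = x^2 = x^2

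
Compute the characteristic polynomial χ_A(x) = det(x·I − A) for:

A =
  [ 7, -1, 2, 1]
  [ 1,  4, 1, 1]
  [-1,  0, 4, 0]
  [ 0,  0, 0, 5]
x^4 - 20*x^3 + 150*x^2 - 500*x + 625

Expanding det(x·I − A) (e.g. by cofactor expansion or by noting that A is similar to its Jordan form J, which has the same characteristic polynomial as A) gives
  χ_A(x) = x^4 - 20*x^3 + 150*x^2 - 500*x + 625
which factors as (x - 5)^4. The eigenvalues (with algebraic multiplicities) are λ = 5 with multiplicity 4.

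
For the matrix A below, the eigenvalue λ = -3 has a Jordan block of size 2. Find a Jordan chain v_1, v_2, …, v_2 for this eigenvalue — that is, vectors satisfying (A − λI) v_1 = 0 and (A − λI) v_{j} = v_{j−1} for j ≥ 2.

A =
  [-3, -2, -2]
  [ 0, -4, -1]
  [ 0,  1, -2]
A Jordan chain for λ = -3 of length 2:
v_1 = (-2, -1, 1)ᵀ
v_2 = (0, 1, 0)ᵀ

Let N = A − (-3)·I. We want v_2 with N^2 v_2 = 0 but N^1 v_2 ≠ 0; then v_{j-1} := N · v_j for j = 2, …, 2.

Pick v_2 = (0, 1, 0)ᵀ.
Then v_1 = N · v_2 = (-2, -1, 1)ᵀ.

Sanity check: (A − (-3)·I) v_1 = (0, 0, 0)ᵀ = 0. ✓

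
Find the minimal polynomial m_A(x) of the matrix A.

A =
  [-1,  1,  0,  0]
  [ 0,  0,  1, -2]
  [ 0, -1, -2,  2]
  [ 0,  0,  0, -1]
x^3 + 3*x^2 + 3*x + 1

The characteristic polynomial is χ_A(x) = (x + 1)^4, so the eigenvalues are known. The minimal polynomial is
  m_A(x) = Π_λ (x − λ)^{k_λ}
where k_λ is the size of the *largest* Jordan block for λ (equivalently, the smallest k with (A − λI)^k v = 0 for every generalised eigenvector v of λ).

  λ = -1: largest Jordan block has size 3, contributing (x + 1)^3

So m_A(x) = (x + 1)^3 = x^3 + 3*x^2 + 3*x + 1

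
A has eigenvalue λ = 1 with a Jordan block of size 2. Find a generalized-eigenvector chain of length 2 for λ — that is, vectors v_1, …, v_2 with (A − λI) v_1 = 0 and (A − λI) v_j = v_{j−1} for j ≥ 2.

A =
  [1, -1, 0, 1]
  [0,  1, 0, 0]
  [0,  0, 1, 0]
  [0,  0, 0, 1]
A Jordan chain for λ = 1 of length 2:
v_1 = (-1, 0, 0, 0)ᵀ
v_2 = (0, 1, 0, 0)ᵀ

Let N = A − (1)·I. We want v_2 with N^2 v_2 = 0 but N^1 v_2 ≠ 0; then v_{j-1} := N · v_j for j = 2, …, 2.

Pick v_2 = (0, 1, 0, 0)ᵀ.
Then v_1 = N · v_2 = (-1, 0, 0, 0)ᵀ.

Sanity check: (A − (1)·I) v_1 = (0, 0, 0, 0)ᵀ = 0. ✓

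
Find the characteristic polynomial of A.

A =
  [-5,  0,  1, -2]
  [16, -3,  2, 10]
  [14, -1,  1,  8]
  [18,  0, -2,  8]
x^4 - x^3 - 9*x^2 - 11*x - 4

Expanding det(x·I − A) (e.g. by cofactor expansion or by noting that A is similar to its Jordan form J, which has the same characteristic polynomial as A) gives
  χ_A(x) = x^4 - x^3 - 9*x^2 - 11*x - 4
which factors as (x - 4)*(x + 1)^3. The eigenvalues (with algebraic multiplicities) are λ = -1 with multiplicity 3, λ = 4 with multiplicity 1.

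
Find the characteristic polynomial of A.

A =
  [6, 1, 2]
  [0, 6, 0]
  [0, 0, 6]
x^3 - 18*x^2 + 108*x - 216

Expanding det(x·I − A) (e.g. by cofactor expansion or by noting that A is similar to its Jordan form J, which has the same characteristic polynomial as A) gives
  χ_A(x) = x^3 - 18*x^2 + 108*x - 216
which factors as (x - 6)^3. The eigenvalues (with algebraic multiplicities) are λ = 6 with multiplicity 3.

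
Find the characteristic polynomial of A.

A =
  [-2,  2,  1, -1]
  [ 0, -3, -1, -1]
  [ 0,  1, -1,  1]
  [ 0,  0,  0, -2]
x^4 + 8*x^3 + 24*x^2 + 32*x + 16

Expanding det(x·I − A) (e.g. by cofactor expansion or by noting that A is similar to its Jordan form J, which has the same characteristic polynomial as A) gives
  χ_A(x) = x^4 + 8*x^3 + 24*x^2 + 32*x + 16
which factors as (x + 2)^4. The eigenvalues (with algebraic multiplicities) are λ = -2 with multiplicity 4.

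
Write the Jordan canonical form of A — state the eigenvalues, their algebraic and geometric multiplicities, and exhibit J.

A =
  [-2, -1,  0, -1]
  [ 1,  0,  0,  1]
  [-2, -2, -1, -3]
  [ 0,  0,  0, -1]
J_2(-1) ⊕ J_2(-1)

The characteristic polynomial is
  det(x·I − A) = x^4 + 4*x^3 + 6*x^2 + 4*x + 1 = (x + 1)^4

Eigenvalues and multiplicities (the geometric multiplicity of λ is n − rank(A − λI), which equals the number of Jordan blocks for λ):
  λ = -1: algebraic multiplicity = 4, geometric multiplicity = 2

Determining the block sizes for each eigenvalue:
  λ = -1: with am = 4 and gm = 2, the partition is not yet determined (e.g. several partitions of 4 into 2 parts exist). Let N = A − (-1)·I. Computing rank(N^1) = 2, rank(N^2) = 0; the number of blocks of size ≥ j is rank(N^{j−1}) − rank(N^j), giving [2, 2]. So we have 2 block(s) of size 2 → block sizes [2, 2]

Assembling the blocks gives a Jordan form
J =
  [-1,  1,  0,  0]
  [ 0, -1,  0,  0]
  [ 0,  0, -1,  1]
  [ 0,  0,  0, -1]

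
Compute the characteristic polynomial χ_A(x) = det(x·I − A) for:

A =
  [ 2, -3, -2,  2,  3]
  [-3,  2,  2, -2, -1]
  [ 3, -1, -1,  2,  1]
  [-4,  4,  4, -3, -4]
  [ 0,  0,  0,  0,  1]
x^5 - x^4 - 2*x^3 + 2*x^2 + x - 1

Expanding det(x·I − A) (e.g. by cofactor expansion or by noting that A is similar to its Jordan form J, which has the same characteristic polynomial as A) gives
  χ_A(x) = x^5 - x^4 - 2*x^3 + 2*x^2 + x - 1
which factors as (x - 1)^3*(x + 1)^2. The eigenvalues (with algebraic multiplicities) are λ = -1 with multiplicity 2, λ = 1 with multiplicity 3.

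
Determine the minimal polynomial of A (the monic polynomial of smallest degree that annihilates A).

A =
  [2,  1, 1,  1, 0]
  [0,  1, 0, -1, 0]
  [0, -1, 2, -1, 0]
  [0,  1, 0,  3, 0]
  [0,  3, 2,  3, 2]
x^3 - 6*x^2 + 12*x - 8

The characteristic polynomial is χ_A(x) = (x - 2)^5, so the eigenvalues are known. The minimal polynomial is
  m_A(x) = Π_λ (x − λ)^{k_λ}
where k_λ is the size of the *largest* Jordan block for λ (equivalently, the smallest k with (A − λI)^k v = 0 for every generalised eigenvector v of λ).

  λ = 2: largest Jordan block has size 3, contributing (x − 2)^3

So m_A(x) = (x - 2)^3 = x^3 - 6*x^2 + 12*x - 8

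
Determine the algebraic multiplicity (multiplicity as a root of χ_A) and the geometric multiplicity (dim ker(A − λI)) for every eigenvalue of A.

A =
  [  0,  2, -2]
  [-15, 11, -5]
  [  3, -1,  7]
λ = 6: alg = 3, geom = 2

Step 1 — factor the characteristic polynomial to read off the algebraic multiplicities:
  χ_A(x) = (x - 6)^3

Step 2 — compute geometric multiplicities via the rank-nullity identity g(λ) = n − rank(A − λI):
  rank(A − (6)·I) = 1, so dim ker(A − (6)·I) = n − 1 = 2

Summary:
  λ = 6: algebraic multiplicity = 3, geometric multiplicity = 2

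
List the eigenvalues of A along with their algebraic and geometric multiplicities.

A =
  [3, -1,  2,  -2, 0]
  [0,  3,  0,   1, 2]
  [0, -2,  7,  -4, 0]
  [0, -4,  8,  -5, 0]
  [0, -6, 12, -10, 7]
λ = 3: alg = 5, geom = 3

Step 1 — factor the characteristic polynomial to read off the algebraic multiplicities:
  χ_A(x) = (x - 3)^5

Step 2 — compute geometric multiplicities via the rank-nullity identity g(λ) = n − rank(A − λI):
  rank(A − (3)·I) = 2, so dim ker(A − (3)·I) = n − 2 = 3

Summary:
  λ = 3: algebraic multiplicity = 5, geometric multiplicity = 3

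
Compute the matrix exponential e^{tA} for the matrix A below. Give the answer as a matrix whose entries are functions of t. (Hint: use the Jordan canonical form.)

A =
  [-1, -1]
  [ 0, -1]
e^{tA} =
  [exp(-t), -t*exp(-t)]
  [0, exp(-t)]

Strategy: write A = P · J · P⁻¹ where J is a Jordan canonical form, so e^{tA} = P · e^{tJ} · P⁻¹, and e^{tJ} can be computed block-by-block.

A has Jordan form
J =
  [-1,  1]
  [ 0, -1]
(up to reordering of blocks).

Per-block formulas:
  For a 2×2 Jordan block J_2(-1): exp(t · J_2(-1)) = e^(-1t)·(I + t·N), where N is the 2×2 nilpotent shift.

After assembling e^{tJ} and conjugating by P, we get:

e^{tA} =
  [exp(-t), -t*exp(-t)]
  [0, exp(-t)]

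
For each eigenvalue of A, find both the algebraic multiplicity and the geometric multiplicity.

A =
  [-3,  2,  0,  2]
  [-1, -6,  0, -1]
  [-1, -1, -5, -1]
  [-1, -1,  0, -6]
λ = -5: alg = 4, geom = 3

Step 1 — factor the characteristic polynomial to read off the algebraic multiplicities:
  χ_A(x) = (x + 5)^4

Step 2 — compute geometric multiplicities via the rank-nullity identity g(λ) = n − rank(A − λI):
  rank(A − (-5)·I) = 1, so dim ker(A − (-5)·I) = n − 1 = 3

Summary:
  λ = -5: algebraic multiplicity = 4, geometric multiplicity = 3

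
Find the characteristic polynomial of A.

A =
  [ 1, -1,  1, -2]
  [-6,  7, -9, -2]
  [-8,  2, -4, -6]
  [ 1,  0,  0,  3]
x^4 - 7*x^3 + 9*x^2 + 27*x - 54

Expanding det(x·I − A) (e.g. by cofactor expansion or by noting that A is similar to its Jordan form J, which has the same characteristic polynomial as A) gives
  χ_A(x) = x^4 - 7*x^3 + 9*x^2 + 27*x - 54
which factors as (x - 3)^3*(x + 2). The eigenvalues (with algebraic multiplicities) are λ = -2 with multiplicity 1, λ = 3 with multiplicity 3.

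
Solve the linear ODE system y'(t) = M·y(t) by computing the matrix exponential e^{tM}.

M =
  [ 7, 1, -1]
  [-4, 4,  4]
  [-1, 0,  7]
e^{tM} =
  [-t^2*exp(6*t) + t*exp(6*t) + exp(6*t), -t^2*exp(6*t)/2 + t*exp(6*t), t^2*exp(6*t) - t*exp(6*t)]
  [-4*t*exp(6*t), -2*t*exp(6*t) + exp(6*t), 4*t*exp(6*t)]
  [-t^2*exp(6*t) - t*exp(6*t), -t^2*exp(6*t)/2, t^2*exp(6*t) + t*exp(6*t) + exp(6*t)]

Strategy: write M = P · J · P⁻¹ where J is a Jordan canonical form, so e^{tM} = P · e^{tJ} · P⁻¹, and e^{tJ} can be computed block-by-block.

M has Jordan form
J =
  [6, 1, 0]
  [0, 6, 1]
  [0, 0, 6]
(up to reordering of blocks).

Per-block formulas:
  For a 3×3 Jordan block J_3(6): exp(t · J_3(6)) = e^(6t)·(I + t·N + (t^2/2)·N^2), where N is the 3×3 nilpotent shift.

After assembling e^{tJ} and conjugating by P, we get:

e^{tM} =
  [-t^2*exp(6*t) + t*exp(6*t) + exp(6*t), -t^2*exp(6*t)/2 + t*exp(6*t), t^2*exp(6*t) - t*exp(6*t)]
  [-4*t*exp(6*t), -2*t*exp(6*t) + exp(6*t), 4*t*exp(6*t)]
  [-t^2*exp(6*t) - t*exp(6*t), -t^2*exp(6*t)/2, t^2*exp(6*t) + t*exp(6*t) + exp(6*t)]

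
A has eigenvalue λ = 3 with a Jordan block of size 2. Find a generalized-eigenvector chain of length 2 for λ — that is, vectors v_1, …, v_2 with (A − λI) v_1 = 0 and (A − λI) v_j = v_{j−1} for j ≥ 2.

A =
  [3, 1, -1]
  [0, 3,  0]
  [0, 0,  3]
A Jordan chain for λ = 3 of length 2:
v_1 = (1, 0, 0)ᵀ
v_2 = (0, 1, 0)ᵀ

Let N = A − (3)·I. We want v_2 with N^2 v_2 = 0 but N^1 v_2 ≠ 0; then v_{j-1} := N · v_j for j = 2, …, 2.

Pick v_2 = (0, 1, 0)ᵀ.
Then v_1 = N · v_2 = (1, 0, 0)ᵀ.

Sanity check: (A − (3)·I) v_1 = (0, 0, 0)ᵀ = 0. ✓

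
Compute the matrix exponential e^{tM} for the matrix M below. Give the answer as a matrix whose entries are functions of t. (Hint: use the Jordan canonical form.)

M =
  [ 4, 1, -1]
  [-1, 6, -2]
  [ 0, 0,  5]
e^{tM} =
  [-t*exp(5*t) + exp(5*t), t*exp(5*t), -t^2*exp(5*t)/2 - t*exp(5*t)]
  [-t*exp(5*t), t*exp(5*t) + exp(5*t), -t^2*exp(5*t)/2 - 2*t*exp(5*t)]
  [0, 0, exp(5*t)]

Strategy: write M = P · J · P⁻¹ where J is a Jordan canonical form, so e^{tM} = P · e^{tJ} · P⁻¹, and e^{tJ} can be computed block-by-block.

M has Jordan form
J =
  [5, 1, 0]
  [0, 5, 1]
  [0, 0, 5]
(up to reordering of blocks).

Per-block formulas:
  For a 3×3 Jordan block J_3(5): exp(t · J_3(5)) = e^(5t)·(I + t·N + (t^2/2)·N^2), where N is the 3×3 nilpotent shift.

After assembling e^{tJ} and conjugating by P, we get:

e^{tM} =
  [-t*exp(5*t) + exp(5*t), t*exp(5*t), -t^2*exp(5*t)/2 - t*exp(5*t)]
  [-t*exp(5*t), t*exp(5*t) + exp(5*t), -t^2*exp(5*t)/2 - 2*t*exp(5*t)]
  [0, 0, exp(5*t)]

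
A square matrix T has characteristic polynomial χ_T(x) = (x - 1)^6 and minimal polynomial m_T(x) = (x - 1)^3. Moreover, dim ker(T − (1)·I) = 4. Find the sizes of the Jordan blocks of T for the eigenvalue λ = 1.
Block sizes for λ = 1: [3, 1, 1, 1]

Step 1 — from the characteristic polynomial, algebraic multiplicity of λ = 1 is 6. From dim ker(T − (1)·I) = 4, there are exactly 4 Jordan blocks for λ = 1.
Step 2 — from the minimal polynomial, the factor (x − 1)^3 tells us the largest block for λ = 1 has size 3.
Step 3 — with total size 6, 4 blocks, and largest block 3, the block sizes (in nonincreasing order) are [3, 1, 1, 1].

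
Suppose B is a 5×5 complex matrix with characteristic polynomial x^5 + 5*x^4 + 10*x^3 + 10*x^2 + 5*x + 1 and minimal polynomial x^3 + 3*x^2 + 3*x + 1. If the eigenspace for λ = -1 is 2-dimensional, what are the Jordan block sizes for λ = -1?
Block sizes for λ = -1: [3, 2]

Step 1 — from the characteristic polynomial, algebraic multiplicity of λ = -1 is 5. From dim ker(B − (-1)·I) = 2, there are exactly 2 Jordan blocks for λ = -1.
Step 2 — from the minimal polynomial, the factor (x + 1)^3 tells us the largest block for λ = -1 has size 3.
Step 3 — with total size 5, 2 blocks, and largest block 3, the block sizes (in nonincreasing order) are [3, 2].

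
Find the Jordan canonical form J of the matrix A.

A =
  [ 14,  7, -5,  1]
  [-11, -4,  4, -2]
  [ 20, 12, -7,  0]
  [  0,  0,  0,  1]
J_3(1) ⊕ J_1(1)

The characteristic polynomial is
  det(x·I − A) = x^4 - 4*x^3 + 6*x^2 - 4*x + 1 = (x - 1)^4

Eigenvalues and multiplicities (the geometric multiplicity of λ is n − rank(A − λI), which equals the number of Jordan blocks for λ):
  λ = 1: algebraic multiplicity = 4, geometric multiplicity = 2

Determining the block sizes for each eigenvalue:
  λ = 1: with am = 4 and gm = 2, the partition is not yet determined (e.g. several partitions of 4 into 2 parts exist). Let N = A − (1)·I. Computing rank(N^1) = 2, rank(N^2) = 1, rank(N^3) = 0; the number of blocks of size ≥ j is rank(N^{j−1}) − rank(N^j), giving [2, 1, 1]. So we have 1 block(s) of size 3, 1 block(s) of size 1 → block sizes [3, 1]

Assembling the blocks gives a Jordan form
J =
  [1, 1, 0, 0]
  [0, 1, 1, 0]
  [0, 0, 1, 0]
  [0, 0, 0, 1]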